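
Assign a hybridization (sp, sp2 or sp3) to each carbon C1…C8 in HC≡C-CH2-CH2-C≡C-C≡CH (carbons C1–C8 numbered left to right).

C1 sp, C2 sp, C3 sp3, C4 sp3, C5 sp, C6 sp, C7 sp, C8 sp

C1 has 2 σ bonds, plus two π bonds: steric number 2 → sp.
C2: 2 σ bonds, plus two π bonds — 2 electron domains, sp.
C3 has 4 σ bonds: steric number 4 → sp3.
C4: 4 σ bonds — 4 electron domains, sp3.
C5 — 2 σ bonds, plus two π bonds. Steric number 2, so sp.
C6 has 2 σ bonds, plus two π bonds: steric number 2 → sp.
C7 — 2 σ bonds, plus two π bonds. Steric number 2, so sp.
C8: 2 σ bonds, plus two π bonds — 2 electron domains, sp.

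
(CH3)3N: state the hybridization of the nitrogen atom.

The nitrogen atom has 3 σ bonds and 1 lone pair: steric number 4 → sp3.

sp3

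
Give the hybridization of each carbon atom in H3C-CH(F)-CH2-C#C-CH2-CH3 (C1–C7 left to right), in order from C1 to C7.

C1 sp3, C2 sp3, C3 sp3, C4 sp, C5 sp, C6 sp3, C7 sp3

C1 — 4 σ bonds. Steric number 4, so sp3.
C2 has 4 σ bonds: steric number 4 → sp3.
C3: 4 σ bonds; 4 regions of electron density → sp3.
C4 is sp: 2 σ bonds, plus two π bonds, 2 electron-density regions.
C5 is sp: 2 σ bonds, plus two π bonds, 2 electron-density regions.
C6: 4 σ bonds — 4 electron domains, sp3.
C7 — 4 σ bonds. Steric number 4, so sp3.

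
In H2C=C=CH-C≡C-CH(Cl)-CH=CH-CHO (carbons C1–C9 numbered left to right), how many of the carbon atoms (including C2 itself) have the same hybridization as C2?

C2 is sp (two π bonds).
C1: sp2
C2: sp ✓
C3: sp2
C4: sp ✓
C5: sp ✓
C6: sp3
C7: sp2
C8: sp2
C9: sp2
3 carbons are sp.

3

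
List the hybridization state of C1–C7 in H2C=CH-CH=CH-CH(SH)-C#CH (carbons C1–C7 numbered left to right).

C1 (3 σ bonds, plus one π bond) has steric number 3: sp2.
C2: 3 σ bonds, plus one π bond — 3 electron domains, sp2.
C3 is sp2: 3 σ bonds, plus one π bond, 3 electron-density regions.
C4 has 3 σ bonds, plus one π bond: steric number 3 → sp2.
C5 has 4 σ bonds: steric number 4 → sp3.
C6 is sp: 2 σ bonds, plus two π bonds, 2 electron-density regions.
C7: 2 σ bonds, plus two π bonds — 2 electron domains, sp.

C1 sp2, C2 sp2, C3 sp2, C4 sp2, C5 sp3, C6 sp, C7 sp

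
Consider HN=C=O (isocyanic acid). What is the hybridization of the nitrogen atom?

The nitrogen atom: 2 σ bonds and 1 lone pair, plus one π bond — 3 electron domains, sp2.

sp^2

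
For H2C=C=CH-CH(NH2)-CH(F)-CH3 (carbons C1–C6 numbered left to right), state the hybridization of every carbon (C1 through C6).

C1 sp2, C2 sp, C3 sp2, C4 sp3, C5 sp3, C6 sp3

C1 — 3 σ bonds, plus one π bond. Steric number 3, so sp2.
C2 — 2 σ bonds, plus two π bonds. Steric number 2, so sp.
C3 is sp2: 3 σ bonds, plus one π bond, 3 electron-density regions.
C4 is sp3: 4 σ bonds, 4 electron-density regions.
C5 — 4 σ bonds. Steric number 4, so sp3.
C6 is sp3: 4 σ bonds, 4 electron-density regions.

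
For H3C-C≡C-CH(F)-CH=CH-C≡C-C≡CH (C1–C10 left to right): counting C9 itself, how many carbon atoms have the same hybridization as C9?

6

C9 is sp (two π bonds).
C1: sp3
C2: sp ✓
C3: sp ✓
C4: sp3
C5: sp2
C6: sp2
C7: sp ✓
C8: sp ✓
C9: sp ✓
C10: sp ✓
6 carbons are sp.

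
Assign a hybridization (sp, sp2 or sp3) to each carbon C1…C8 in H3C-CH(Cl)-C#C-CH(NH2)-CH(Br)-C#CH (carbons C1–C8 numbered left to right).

C1 sp3, C2 sp3, C3 sp, C4 sp, C5 sp3, C6 sp3, C7 sp, C8 sp

C1: 4 σ bonds; 4 regions of electron density → sp3.
C2 is sp3: 4 σ bonds, 4 electron-density regions.
C3 has 2 σ bonds, plus two π bonds: steric number 2 → sp.
C4: 2 σ bonds, plus two π bonds; 2 regions of electron density → sp.
C5 has 4 σ bonds: steric number 4 → sp3.
C6 carries 4 σ bonds, giving a steric number of 4, so it is sp3.
C7: 2 σ bonds, plus two π bonds; 2 regions of electron density → sp.
C8 (2 σ bonds, plus two π bonds) has steric number 2: sp.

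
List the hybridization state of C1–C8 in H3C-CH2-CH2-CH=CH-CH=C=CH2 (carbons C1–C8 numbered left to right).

C1 sp3, C2 sp3, C3 sp3, C4 sp2, C5 sp2, C6 sp2, C7 sp, C8 sp2

C1 (4 σ bonds) has steric number 4: sp3.
C2 carries 4 σ bonds, giving a steric number of 4, so it is sp3.
C3 (4 σ bonds) has steric number 4: sp3.
C4: 3 σ bonds, plus one π bond; 3 regions of electron density → sp2.
C5 carries 3 σ bonds, plus one π bond, giving a steric number of 3, so it is sp2.
C6: 3 σ bonds, plus one π bond — 3 electron domains, sp2.
C7: 2 σ bonds, plus two π bonds; 2 regions of electron density → sp.
C8 has 3 σ bonds, plus one π bond: steric number 3 → sp2.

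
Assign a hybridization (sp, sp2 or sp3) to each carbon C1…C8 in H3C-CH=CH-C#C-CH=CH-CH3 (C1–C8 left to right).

C1 sp3, C2 sp2, C3 sp2, C4 sp, C5 sp, C6 sp2, C7 sp2, C8 sp3

C1 — 4 σ bonds. Steric number 4, so sp3.
C2 — 3 σ bonds, plus one π bond. Steric number 3, so sp2.
C3 has 3 σ bonds, plus one π bond: steric number 3 → sp2.
C4 — 2 σ bonds, plus two π bonds. Steric number 2, so sp.
C5: 2 σ bonds, plus two π bonds; 2 regions of electron density → sp.
C6 carries 3 σ bonds, plus one π bond, giving a steric number of 3, so it is sp2.
C7: 3 σ bonds, plus one π bond — 3 electron domains, sp2.
C8 has 4 σ bonds: steric number 4 → sp3.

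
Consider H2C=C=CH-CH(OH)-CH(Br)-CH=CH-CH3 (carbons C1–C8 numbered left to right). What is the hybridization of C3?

C3 has 3 σ bonds, plus one π bond: steric number 3 → sp2.

sp2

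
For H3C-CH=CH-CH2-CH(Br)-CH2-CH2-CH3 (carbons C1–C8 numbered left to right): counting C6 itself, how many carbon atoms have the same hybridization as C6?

C6 is sp3 (only σ bonds).
C1: sp3 ✓
C2: sp2
C3: sp2
C4: sp3 ✓
C5: sp3 ✓
C6: sp3 ✓
C7: sp3 ✓
C8: sp3 ✓
6 carbons are sp3.

6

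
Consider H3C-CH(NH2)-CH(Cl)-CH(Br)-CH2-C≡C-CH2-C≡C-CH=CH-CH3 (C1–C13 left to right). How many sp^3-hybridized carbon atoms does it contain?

7

C1: sp3 ✓
C2: sp3 ✓
C3: sp3 ✓
C4: sp3 ✓
C5: sp3 ✓
C6: sp
C7: sp
C8: sp3 ✓
C9: sp
C10: sp
C11: sp2
C12: sp2
C13: sp3 ✓
C1, C2, C3, C4, C5, C8, C13 → 7 sp3 carbons.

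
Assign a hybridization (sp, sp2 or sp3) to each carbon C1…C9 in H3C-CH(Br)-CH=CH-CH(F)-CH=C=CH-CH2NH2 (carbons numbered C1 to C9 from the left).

C1 sp3, C2 sp3, C3 sp2, C4 sp2, C5 sp3, C6 sp2, C7 sp, C8 sp2, C9 sp3

C1 has 4 σ bonds: steric number 4 → sp3.
C2 (4 σ bonds) has steric number 4: sp3.
C3 carries 3 σ bonds, plus one π bond, giving a steric number of 3, so it is sp2.
C4: 3 σ bonds, plus one π bond; 3 regions of electron density → sp2.
C5 — 4 σ bonds. Steric number 4, so sp3.
C6 — 3 σ bonds, plus one π bond. Steric number 3, so sp2.
C7 carries 2 σ bonds, plus two π bonds, giving a steric number of 2, so it is sp.
C8 carries 3 σ bonds, plus one π bond, giving a steric number of 3, so it is sp2.
C9 carries 4 σ bonds, giving a steric number of 4, so it is sp3.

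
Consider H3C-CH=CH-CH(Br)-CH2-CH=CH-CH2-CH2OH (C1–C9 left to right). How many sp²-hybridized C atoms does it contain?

C1: sp3
C2: sp2 ✓
C3: sp2 ✓
C4: sp3
C5: sp3
C6: sp2 ✓
C7: sp2 ✓
C8: sp3
C9: sp3
C2, C3, C6, C7 → 4 sp2 carbons.

4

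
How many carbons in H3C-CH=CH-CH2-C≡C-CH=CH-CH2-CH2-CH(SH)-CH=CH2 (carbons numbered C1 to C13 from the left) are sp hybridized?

2

C1: sp3
C2: sp2
C3: sp2
C4: sp3
C5: sp ✓
C6: sp ✓
C7: sp2
C8: sp2
C9: sp3
C10: sp3
C11: sp3
C12: sp2
C13: sp2
C5, C6 → 2 sp carbons.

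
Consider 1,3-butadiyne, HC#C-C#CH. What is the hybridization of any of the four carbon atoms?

Every carbon is part of a C≡C triple bond: two σ regions → sp.

sp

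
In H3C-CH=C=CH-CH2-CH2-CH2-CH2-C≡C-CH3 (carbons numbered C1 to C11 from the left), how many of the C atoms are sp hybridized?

3

C1: sp3
C2: sp2
C3: sp ✓
C4: sp2
C5: sp3
C6: sp3
C7: sp3
C8: sp3
C9: sp ✓
C10: sp ✓
C11: sp3
C3, C9, C10 → 3 sp carbons.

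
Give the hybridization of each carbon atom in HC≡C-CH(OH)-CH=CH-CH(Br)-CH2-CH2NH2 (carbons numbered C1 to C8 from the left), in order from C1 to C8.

C1 sp, C2 sp, C3 sp3, C4 sp2, C5 sp2, C6 sp3, C7 sp3, C8 sp3

C1 carries 2 σ bonds, plus two π bonds, giving a steric number of 2, so it is sp.
C2 is sp: 2 σ bonds, plus two π bonds, 2 electron-density regions.
C3 has 4 σ bonds: steric number 4 → sp3.
C4 (3 σ bonds, plus one π bond) has steric number 3: sp2.
C5 (3 σ bonds, plus one π bond) has steric number 3: sp2.
C6 is sp3: 4 σ bonds, 4 electron-density regions.
C7 is sp3: 4 σ bonds, 4 electron-density regions.
C8 (4 σ bonds) has steric number 4: sp3.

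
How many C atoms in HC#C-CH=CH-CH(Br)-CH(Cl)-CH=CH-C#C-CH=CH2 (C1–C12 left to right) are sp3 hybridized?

C1: sp
C2: sp
C3: sp2
C4: sp2
C5: sp3 ✓
C6: sp3 ✓
C7: sp2
C8: sp2
C9: sp
C10: sp
C11: sp2
C12: sp2
C5, C6 → 2 sp3 carbons.

2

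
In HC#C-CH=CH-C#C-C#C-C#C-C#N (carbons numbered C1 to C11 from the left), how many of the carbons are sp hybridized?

9

C1: sp ✓
C2: sp ✓
C3: sp2
C4: sp2
C5: sp ✓
C6: sp ✓
C7: sp ✓
C8: sp ✓
C9: sp ✓
C10: sp ✓
C11: sp ✓
C1, C2, C5, C6, C7, C8, C9, C10, C11 → 9 sp carbons.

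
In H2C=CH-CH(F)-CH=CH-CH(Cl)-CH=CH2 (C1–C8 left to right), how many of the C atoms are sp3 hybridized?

C1: sp2
C2: sp2
C3: sp3 ✓
C4: sp2
C5: sp2
C6: sp3 ✓
C7: sp2
C8: sp2
C3, C6 → 2 sp3 carbons.

2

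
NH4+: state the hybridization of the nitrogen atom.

Four σ bonds, no lone pair → sp3, tetrahedral.

sp^3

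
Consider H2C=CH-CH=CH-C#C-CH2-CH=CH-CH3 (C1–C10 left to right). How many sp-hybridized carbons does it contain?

2

C1: sp2
C2: sp2
C3: sp2
C4: sp2
C5: sp ✓
C6: sp ✓
C7: sp3
C8: sp2
C9: sp2
C10: sp3
C5, C6 → 2 sp carbons.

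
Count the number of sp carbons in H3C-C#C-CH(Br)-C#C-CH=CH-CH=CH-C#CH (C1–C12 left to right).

C1: sp3
C2: sp ✓
C3: sp ✓
C4: sp3
C5: sp ✓
C6: sp ✓
C7: sp2
C8: sp2
C9: sp2
C10: sp2
C11: sp ✓
C12: sp ✓
C2, C3, C5, C6, C11, C12 → 6 sp carbons.

6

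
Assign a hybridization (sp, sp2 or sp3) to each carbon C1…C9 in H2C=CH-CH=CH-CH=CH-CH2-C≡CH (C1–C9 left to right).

C1 (3 σ bonds, plus one π bond) has steric number 3: sp2.
C2 has 3 σ bonds, plus one π bond: steric number 3 → sp2.
C3: 3 σ bonds, plus one π bond — 3 electron domains, sp2.
C4 — 3 σ bonds, plus one π bond. Steric number 3, so sp2.
C5 (3 σ bonds, plus one π bond) has steric number 3: sp2.
C6: 3 σ bonds, plus one π bond — 3 electron domains, sp2.
C7 carries 4 σ bonds, giving a steric number of 4, so it is sp3.
C8 (2 σ bonds, plus two π bonds) has steric number 2: sp.
C9 has 2 σ bonds, plus two π bonds: steric number 2 → sp.

C1 sp2, C2 sp2, C3 sp2, C4 sp2, C5 sp2, C6 sp2, C7 sp3, C8 sp, C9 sp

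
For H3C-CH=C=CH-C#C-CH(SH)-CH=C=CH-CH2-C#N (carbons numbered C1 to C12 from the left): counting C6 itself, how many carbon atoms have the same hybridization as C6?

5

C6 is sp (two π bonds).
C1: sp3
C2: sp2
C3: sp ✓
C4: sp2
C5: sp ✓
C6: sp ✓
C7: sp3
C8: sp2
C9: sp ✓
C10: sp2
C11: sp3
C12: sp ✓
5 carbons are sp.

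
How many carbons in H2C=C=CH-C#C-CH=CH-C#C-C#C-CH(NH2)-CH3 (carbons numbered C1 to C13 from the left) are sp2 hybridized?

C1: sp2 ✓
C2: sp
C3: sp2 ✓
C4: sp
C5: sp
C6: sp2 ✓
C7: sp2 ✓
C8: sp
C9: sp
C10: sp
C11: sp
C12: sp3
C13: sp3
C1, C3, C6, C7 → 4 sp2 carbons.

4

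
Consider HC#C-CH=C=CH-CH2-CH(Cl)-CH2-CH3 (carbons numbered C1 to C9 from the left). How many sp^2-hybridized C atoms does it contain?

2

C1: sp
C2: sp
C3: sp2 ✓
C4: sp
C5: sp2 ✓
C6: sp3
C7: sp3
C8: sp3
C9: sp3
C3, C5 → 2 sp2 carbons.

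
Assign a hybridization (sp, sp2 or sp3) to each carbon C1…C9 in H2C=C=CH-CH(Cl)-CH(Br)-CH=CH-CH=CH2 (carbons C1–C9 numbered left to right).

C1 — 3 σ bonds, plus one π bond. Steric number 3, so sp2.
C2 (2 σ bonds, plus two π bonds) has steric number 2: sp.
C3 (3 σ bonds, plus one π bond) has steric number 3: sp2.
C4 carries 4 σ bonds, giving a steric number of 4, so it is sp3.
C5 has 4 σ bonds: steric number 4 → sp3.
C6 has 3 σ bonds, plus one π bond: steric number 3 → sp2.
C7 (3 σ bonds, plus one π bond) has steric number 3: sp2.
C8 (3 σ bonds, plus one π bond) has steric number 3: sp2.
C9: 3 σ bonds, plus one π bond — 3 electron domains, sp2.

C1 sp2, C2 sp, C3 sp2, C4 sp3, C5 sp3, C6 sp2, C7 sp2, C8 sp2, C9 sp2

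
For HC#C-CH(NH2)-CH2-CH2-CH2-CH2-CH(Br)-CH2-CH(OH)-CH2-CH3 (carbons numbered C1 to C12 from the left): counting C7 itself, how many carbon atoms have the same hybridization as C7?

C7 is sp3 (only σ bonds).
C1: sp
C2: sp
C3: sp3 ✓
C4: sp3 ✓
C5: sp3 ✓
C6: sp3 ✓
C7: sp3 ✓
C8: sp3 ✓
C9: sp3 ✓
C10: sp3 ✓
C11: sp3 ✓
C12: sp3 ✓
10 carbons are sp3.

10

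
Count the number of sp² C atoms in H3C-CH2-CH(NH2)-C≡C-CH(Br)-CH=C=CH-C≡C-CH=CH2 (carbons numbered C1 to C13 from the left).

C1: sp3
C2: sp3
C3: sp3
C4: sp
C5: sp
C6: sp3
C7: sp2 ✓
C8: sp
C9: sp2 ✓
C10: sp
C11: sp
C12: sp2 ✓
C13: sp2 ✓
C7, C9, C12, C13 → 4 sp2 carbons.

4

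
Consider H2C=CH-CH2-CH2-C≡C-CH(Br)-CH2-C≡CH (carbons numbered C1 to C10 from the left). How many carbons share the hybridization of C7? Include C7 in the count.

4

C7 is sp3 (only σ bonds).
C1: sp2
C2: sp2
C3: sp3 ✓
C4: sp3 ✓
C5: sp
C6: sp
C7: sp3 ✓
C8: sp3 ✓
C9: sp
C10: sp
4 carbons are sp3.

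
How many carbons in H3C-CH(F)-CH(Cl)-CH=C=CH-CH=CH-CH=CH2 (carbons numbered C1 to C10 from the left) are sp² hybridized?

C1: sp3
C2: sp3
C3: sp3
C4: sp2 ✓
C5: sp
C6: sp2 ✓
C7: sp2 ✓
C8: sp2 ✓
C9: sp2 ✓
C10: sp2 ✓
C4, C6, C7, C8, C9, C10 → 6 sp2 carbons.

6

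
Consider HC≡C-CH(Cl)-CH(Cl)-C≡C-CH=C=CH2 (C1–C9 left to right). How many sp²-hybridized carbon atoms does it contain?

2

C1: sp
C2: sp
C3: sp3
C4: sp3
C5: sp
C6: sp
C7: sp2 ✓
C8: sp
C9: sp2 ✓
C7, C9 → 2 sp2 carbons.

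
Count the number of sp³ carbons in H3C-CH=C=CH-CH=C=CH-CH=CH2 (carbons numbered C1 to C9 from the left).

C1: sp3 ✓
C2: sp2
C3: sp
C4: sp2
C5: sp2
C6: sp
C7: sp2
C8: sp2
C9: sp2
C1 → 1 sp3 carbon.

1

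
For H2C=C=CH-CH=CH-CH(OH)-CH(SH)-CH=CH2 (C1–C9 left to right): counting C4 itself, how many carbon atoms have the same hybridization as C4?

6

C4 is sp2 (one π bond).
C1: sp2 ✓
C2: sp
C3: sp2 ✓
C4: sp2 ✓
C5: sp2 ✓
C6: sp3
C7: sp3
C8: sp2 ✓
C9: sp2 ✓
6 carbons are sp2.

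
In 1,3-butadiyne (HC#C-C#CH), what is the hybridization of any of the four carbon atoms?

sp

Every carbon is part of a C≡C triple bond: two σ regions → sp.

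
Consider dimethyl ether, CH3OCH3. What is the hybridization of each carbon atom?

Each carbon atom: 4 σ bonds; 4 regions of electron density → sp3.

sp³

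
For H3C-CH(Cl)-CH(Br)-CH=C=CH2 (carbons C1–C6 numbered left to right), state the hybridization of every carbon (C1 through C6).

C1 is sp3: 4 σ bonds, 4 electron-density regions.
C2: 4 σ bonds — 4 electron domains, sp3.
C3 carries 4 σ bonds, giving a steric number of 4, so it is sp3.
C4 carries 3 σ bonds, plus one π bond, giving a steric number of 3, so it is sp2.
C5: 2 σ bonds, plus two π bonds; 2 regions of electron density → sp.
C6 (3 σ bonds, plus one π bond) has steric number 3: sp2.

C1 sp3, C2 sp3, C3 sp3, C4 sp2, C5 sp, C6 sp2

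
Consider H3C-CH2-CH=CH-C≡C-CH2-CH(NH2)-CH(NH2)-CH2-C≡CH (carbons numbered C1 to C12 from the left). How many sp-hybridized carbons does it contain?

4

C1: sp3
C2: sp3
C3: sp2
C4: sp2
C5: sp ✓
C6: sp ✓
C7: sp3
C8: sp3
C9: sp3
C10: sp3
C11: sp ✓
C12: sp ✓
C5, C6, C11, C12 → 4 sp carbons.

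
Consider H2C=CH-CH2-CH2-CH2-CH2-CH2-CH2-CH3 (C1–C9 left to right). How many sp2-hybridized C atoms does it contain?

2

C1: sp2 ✓
C2: sp2 ✓
C3: sp3
C4: sp3
C5: sp3
C6: sp3
C7: sp3
C8: sp3
C9: sp3
C1, C2 → 2 sp2 carbons.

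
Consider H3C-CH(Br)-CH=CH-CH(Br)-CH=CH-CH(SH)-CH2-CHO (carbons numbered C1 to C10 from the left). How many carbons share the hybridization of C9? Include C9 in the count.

5

C9 is sp3 (only σ bonds).
C1: sp3 ✓
C2: sp3 ✓
C3: sp2
C4: sp2
C5: sp3 ✓
C6: sp2
C7: sp2
C8: sp3 ✓
C9: sp3 ✓
C10: sp2
5 carbons are sp3.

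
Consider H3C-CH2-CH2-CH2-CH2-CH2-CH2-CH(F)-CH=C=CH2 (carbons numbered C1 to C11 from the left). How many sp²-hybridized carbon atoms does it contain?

2

C1: sp3
C2: sp3
C3: sp3
C4: sp3
C5: sp3
C6: sp3
C7: sp3
C8: sp3
C9: sp2 ✓
C10: sp
C11: sp2 ✓
C9, C11 → 2 sp2 carbons.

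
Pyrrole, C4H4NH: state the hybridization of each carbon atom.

sp²

Each carbon atom (3 σ bonds, plus one π bond) has steric number 3: sp2.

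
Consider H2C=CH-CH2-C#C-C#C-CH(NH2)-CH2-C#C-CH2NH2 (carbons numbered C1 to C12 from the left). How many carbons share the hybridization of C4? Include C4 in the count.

C4 is sp (two π bonds).
C1: sp2
C2: sp2
C3: sp3
C4: sp ✓
C5: sp ✓
C6: sp ✓
C7: sp ✓
C8: sp3
C9: sp3
C10: sp ✓
C11: sp ✓
C12: sp3
6 carbons are sp.

6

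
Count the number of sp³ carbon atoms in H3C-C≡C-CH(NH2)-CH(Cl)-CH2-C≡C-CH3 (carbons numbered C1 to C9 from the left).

C1: sp3 ✓
C2: sp
C3: sp
C4: sp3 ✓
C5: sp3 ✓
C6: sp3 ✓
C7: sp
C8: sp
C9: sp3 ✓
C1, C4, C5, C6, C9 → 5 sp3 carbons.

5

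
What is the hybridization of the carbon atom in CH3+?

Three σ bonds to H, empty p orbital → sp2, trigonal planar.

sp^2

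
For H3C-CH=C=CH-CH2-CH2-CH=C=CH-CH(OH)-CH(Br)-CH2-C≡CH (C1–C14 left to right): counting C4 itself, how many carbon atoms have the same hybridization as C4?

C4 is sp2 (one π bond).
C1: sp3
C2: sp2 ✓
C3: sp
C4: sp2 ✓
C5: sp3
C6: sp3
C7: sp2 ✓
C8: sp
C9: sp2 ✓
C10: sp3
C11: sp3
C12: sp3
C13: sp
C14: sp
4 carbons are sp2.

4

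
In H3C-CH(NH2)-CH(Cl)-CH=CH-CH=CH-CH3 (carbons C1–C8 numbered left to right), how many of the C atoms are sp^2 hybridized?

4

C1: sp3
C2: sp3
C3: sp3
C4: sp2 ✓
C5: sp2 ✓
C6: sp2 ✓
C7: sp2 ✓
C8: sp3
C4, C5, C6, C7 → 4 sp2 carbons.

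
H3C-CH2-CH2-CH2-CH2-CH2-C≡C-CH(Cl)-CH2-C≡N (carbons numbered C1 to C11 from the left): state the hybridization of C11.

C11 (2 σ bonds, plus two π bonds) has steric number 2: sp.

sp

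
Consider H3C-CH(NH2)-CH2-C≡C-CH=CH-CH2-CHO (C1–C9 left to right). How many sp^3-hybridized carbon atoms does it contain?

C1: sp3 ✓
C2: sp3 ✓
C3: sp3 ✓
C4: sp
C5: sp
C6: sp2
C7: sp2
C8: sp3 ✓
C9: sp2
C1, C2, C3, C8 → 4 sp3 carbons.

4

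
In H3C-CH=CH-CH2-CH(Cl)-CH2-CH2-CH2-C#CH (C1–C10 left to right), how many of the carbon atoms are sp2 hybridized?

C1: sp3
C2: sp2 ✓
C3: sp2 ✓
C4: sp3
C5: sp3
C6: sp3
C7: sp3
C8: sp3
C9: sp
C10: sp
C2, C3 → 2 sp2 carbons.

2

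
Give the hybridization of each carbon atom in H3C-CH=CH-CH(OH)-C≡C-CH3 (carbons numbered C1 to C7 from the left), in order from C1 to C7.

C1: 4 σ bonds; 4 regions of electron density → sp3.
C2 is sp2: 3 σ bonds, plus one π bond, 3 electron-density regions.
C3: 3 σ bonds, plus one π bond — 3 electron domains, sp2.
C4: 4 σ bonds; 4 regions of electron density → sp3.
C5 has 2 σ bonds, plus two π bonds: steric number 2 → sp.
C6 carries 2 σ bonds, plus two π bonds, giving a steric number of 2, so it is sp.
C7 has 4 σ bonds: steric number 4 → sp3.

C1 sp3, C2 sp2, C3 sp2, C4 sp3, C5 sp, C6 sp, C7 sp3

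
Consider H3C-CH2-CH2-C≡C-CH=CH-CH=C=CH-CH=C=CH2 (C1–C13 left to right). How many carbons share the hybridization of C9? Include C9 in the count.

4

C9 is sp (two π bonds).
C1: sp3
C2: sp3
C3: sp3
C4: sp ✓
C5: sp ✓
C6: sp2
C7: sp2
C8: sp2
C9: sp ✓
C10: sp2
C11: sp2
C12: sp ✓
C13: sp2
4 carbons are sp.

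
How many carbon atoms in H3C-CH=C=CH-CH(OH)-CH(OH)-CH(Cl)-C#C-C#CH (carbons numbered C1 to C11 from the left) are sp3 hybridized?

C1: sp3 ✓
C2: sp2
C3: sp
C4: sp2
C5: sp3 ✓
C6: sp3 ✓
C7: sp3 ✓
C8: sp
C9: sp
C10: sp
C11: sp
C1, C5, C6, C7 → 4 sp3 carbons.

4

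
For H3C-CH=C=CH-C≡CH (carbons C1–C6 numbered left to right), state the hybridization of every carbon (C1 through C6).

C1 is sp3: 4 σ bonds, 4 electron-density regions.
C2 is sp2: 3 σ bonds, plus one π bond, 3 electron-density regions.
C3 (2 σ bonds, plus two π bonds) has steric number 2: sp.
C4 is sp2: 3 σ bonds, plus one π bond, 3 electron-density regions.
C5 has 2 σ bonds, plus two π bonds: steric number 2 → sp.
C6 has 2 σ bonds, plus two π bonds: steric number 2 → sp.

C1 sp3, C2 sp2, C3 sp, C4 sp2, C5 sp, C6 sp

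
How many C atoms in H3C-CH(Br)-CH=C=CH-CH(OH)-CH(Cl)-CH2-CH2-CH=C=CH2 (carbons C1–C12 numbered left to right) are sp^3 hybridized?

6

C1: sp3 ✓
C2: sp3 ✓
C3: sp2
C4: sp
C5: sp2
C6: sp3 ✓
C7: sp3 ✓
C8: sp3 ✓
C9: sp3 ✓
C10: sp2
C11: sp
C12: sp2
C1, C2, C6, C7, C8, C9 → 6 sp3 carbons.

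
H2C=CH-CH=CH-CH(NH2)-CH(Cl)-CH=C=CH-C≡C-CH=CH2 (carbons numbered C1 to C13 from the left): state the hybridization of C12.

sp^2

C12 has 3 σ bonds, plus one π bond: steric number 3 → sp2.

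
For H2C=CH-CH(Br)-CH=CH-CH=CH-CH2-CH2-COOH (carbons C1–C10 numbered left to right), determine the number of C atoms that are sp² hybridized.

C1: sp2 ✓
C2: sp2 ✓
C3: sp3
C4: sp2 ✓
C5: sp2 ✓
C6: sp2 ✓
C7: sp2 ✓
C8: sp3
C9: sp3
C10: sp2 ✓
C1, C2, C4, C5, C6, C7, C10 → 7 sp2 carbons.

7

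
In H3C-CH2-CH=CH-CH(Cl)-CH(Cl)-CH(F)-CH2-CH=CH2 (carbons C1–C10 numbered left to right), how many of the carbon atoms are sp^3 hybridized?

C1: sp3 ✓
C2: sp3 ✓
C3: sp2
C4: sp2
C5: sp3 ✓
C6: sp3 ✓
C7: sp3 ✓
C8: sp3 ✓
C9: sp2
C10: sp2
C1, C2, C5, C6, C7, C8 → 6 sp3 carbons.

6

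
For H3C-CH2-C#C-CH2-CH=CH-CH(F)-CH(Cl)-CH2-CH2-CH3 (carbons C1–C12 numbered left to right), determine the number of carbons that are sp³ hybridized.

C1: sp3 ✓
C2: sp3 ✓
C3: sp
C4: sp
C5: sp3 ✓
C6: sp2
C7: sp2
C8: sp3 ✓
C9: sp3 ✓
C10: sp3 ✓
C11: sp3 ✓
C12: sp3 ✓
C1, C2, C5, C8, C9, C10, C11, C12 → 8 sp3 carbons.

8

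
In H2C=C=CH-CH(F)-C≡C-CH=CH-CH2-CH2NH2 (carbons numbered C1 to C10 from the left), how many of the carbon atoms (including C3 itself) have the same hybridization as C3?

C3 is sp2 (one π bond).
C1: sp2 ✓
C2: sp
C3: sp2 ✓
C4: sp3
C5: sp
C6: sp
C7: sp2 ✓
C8: sp2 ✓
C9: sp3
C10: sp3
4 carbons are sp2.

4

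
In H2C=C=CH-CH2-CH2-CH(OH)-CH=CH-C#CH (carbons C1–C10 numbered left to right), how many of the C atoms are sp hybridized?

C1: sp2
C2: sp ✓
C3: sp2
C4: sp3
C5: sp3
C6: sp3
C7: sp2
C8: sp2
C9: sp ✓
C10: sp ✓
C2, C9, C10 → 3 sp carbons.

3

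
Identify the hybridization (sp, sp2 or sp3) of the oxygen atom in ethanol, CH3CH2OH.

The oxygen atom (2 σ bonds and 2 lone pairs) has steric number 4: sp3.

sp3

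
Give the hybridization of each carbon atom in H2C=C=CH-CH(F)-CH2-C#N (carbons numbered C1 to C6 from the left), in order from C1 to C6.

C1 sp2, C2 sp, C3 sp2, C4 sp3, C5 sp3, C6 sp

C1 is sp2: 3 σ bonds, plus one π bond, 3 electron-density regions.
C2: 2 σ bonds, plus two π bonds; 2 regions of electron density → sp.
C3 is sp2: 3 σ bonds, plus one π bond, 3 electron-density regions.
C4 — 4 σ bonds. Steric number 4, so sp3.
C5 is sp3: 4 σ bonds, 4 electron-density regions.
C6 has 2 σ bonds, plus two π bonds: steric number 2 → sp.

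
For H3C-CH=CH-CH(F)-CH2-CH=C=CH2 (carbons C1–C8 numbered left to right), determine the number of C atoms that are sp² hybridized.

C1: sp3
C2: sp2 ✓
C3: sp2 ✓
C4: sp3
C5: sp3
C6: sp2 ✓
C7: sp
C8: sp2 ✓
C2, C3, C6, C8 → 4 sp2 carbons.

4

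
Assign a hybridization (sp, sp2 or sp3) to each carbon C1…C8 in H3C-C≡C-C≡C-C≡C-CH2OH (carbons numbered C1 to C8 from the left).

C1 — 4 σ bonds. Steric number 4, so sp3.
C2 (2 σ bonds, plus two π bonds) has steric number 2: sp.
C3 has 2 σ bonds, plus two π bonds: steric number 2 → sp.
C4 — 2 σ bonds, plus two π bonds. Steric number 2, so sp.
C5 — 2 σ bonds, plus two π bonds. Steric number 2, so sp.
C6 — 2 σ bonds, plus two π bonds. Steric number 2, so sp.
C7 — 2 σ bonds, plus two π bonds. Steric number 2, so sp.
C8: 4 σ bonds; 4 regions of electron density → sp3.

C1 sp3, C2 sp, C3 sp, C4 sp, C5 sp, C6 sp, C7 sp, C8 sp3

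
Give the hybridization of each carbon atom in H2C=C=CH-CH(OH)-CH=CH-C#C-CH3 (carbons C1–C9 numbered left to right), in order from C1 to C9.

C1 (3 σ bonds, plus one π bond) has steric number 3: sp2.
C2 has 2 σ bonds, plus two π bonds: steric number 2 → sp.
C3 — 3 σ bonds, plus one π bond. Steric number 3, so sp2.
C4 is sp3: 4 σ bonds, 4 electron-density regions.
C5 (3 σ bonds, plus one π bond) has steric number 3: sp2.
C6 — 3 σ bonds, plus one π bond. Steric number 3, so sp2.
C7 — 2 σ bonds, plus two π bonds. Steric number 2, so sp.
C8 is sp: 2 σ bonds, plus two π bonds, 2 electron-density regions.
C9 (4 σ bonds) has steric number 4: sp3.

C1 sp2, C2 sp, C3 sp2, C4 sp3, C5 sp2, C6 sp2, C7 sp, C8 sp, C9 sp3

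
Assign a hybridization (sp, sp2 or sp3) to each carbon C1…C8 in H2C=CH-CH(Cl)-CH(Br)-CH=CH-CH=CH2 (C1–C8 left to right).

C1 (3 σ bonds, plus one π bond) has steric number 3: sp2.
C2 has 3 σ bonds, plus one π bond: steric number 3 → sp2.
C3 — 4 σ bonds. Steric number 4, so sp3.
C4 (4 σ bonds) has steric number 4: sp3.
C5 has 3 σ bonds, plus one π bond: steric number 3 → sp2.
C6: 3 σ bonds, plus one π bond — 3 electron domains, sp2.
C7 is sp2: 3 σ bonds, plus one π bond, 3 electron-density regions.
C8 is sp2: 3 σ bonds, plus one π bond, 3 electron-density regions.

C1 sp2, C2 sp2, C3 sp3, C4 sp3, C5 sp2, C6 sp2, C7 sp2, C8 sp2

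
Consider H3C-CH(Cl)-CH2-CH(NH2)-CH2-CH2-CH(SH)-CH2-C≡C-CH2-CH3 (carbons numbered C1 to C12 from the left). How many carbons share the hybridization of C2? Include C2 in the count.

10

C2 is sp3 (only σ bonds).
C1: sp3 ✓
C2: sp3 ✓
C3: sp3 ✓
C4: sp3 ✓
C5: sp3 ✓
C6: sp3 ✓
C7: sp3 ✓
C8: sp3 ✓
C9: sp
C10: sp
C11: sp3 ✓
C12: sp3 ✓
10 carbons are sp3.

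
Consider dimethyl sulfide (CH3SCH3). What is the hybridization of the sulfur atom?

The sulfur atom: 2 σ bonds and 2 lone pairs — 4 electron domains, sp3.

sp^3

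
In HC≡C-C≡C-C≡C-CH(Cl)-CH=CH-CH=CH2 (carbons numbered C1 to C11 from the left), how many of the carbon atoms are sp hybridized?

C1: sp ✓
C2: sp ✓
C3: sp ✓
C4: sp ✓
C5: sp ✓
C6: sp ✓
C7: sp3
C8: sp2
C9: sp2
C10: sp2
C11: sp2
C1, C2, C3, C4, C5, C6 → 6 sp carbons.

6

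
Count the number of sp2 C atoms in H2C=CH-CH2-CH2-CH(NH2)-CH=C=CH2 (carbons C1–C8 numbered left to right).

4

C1: sp2 ✓
C2: sp2 ✓
C3: sp3
C4: sp3
C5: sp3
C6: sp2 ✓
C7: sp
C8: sp2 ✓
C1, C2, C6, C8 → 4 sp2 carbons.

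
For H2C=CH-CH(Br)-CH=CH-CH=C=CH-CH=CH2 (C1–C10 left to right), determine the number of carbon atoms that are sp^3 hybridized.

C1: sp2
C2: sp2
C3: sp3 ✓
C4: sp2
C5: sp2
C6: sp2
C7: sp
C8: sp2
C9: sp2
C10: sp2
C3 → 1 sp3 carbon.

1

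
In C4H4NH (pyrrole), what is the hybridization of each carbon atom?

sp²

Each carbon atom — 3 σ bonds, plus one π bond. Steric number 3, so sp2.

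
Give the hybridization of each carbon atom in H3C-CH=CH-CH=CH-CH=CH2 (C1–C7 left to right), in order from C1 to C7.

C1 sp3, C2 sp2, C3 sp2, C4 sp2, C5 sp2, C6 sp2, C7 sp2

C1: 4 σ bonds — 4 electron domains, sp3.
C2: 3 σ bonds, plus one π bond — 3 electron domains, sp2.
C3 has 3 σ bonds, plus one π bond: steric number 3 → sp2.
C4 is sp2: 3 σ bonds, plus one π bond, 3 electron-density regions.
C5 is sp2: 3 σ bonds, plus one π bond, 3 electron-density regions.
C6 — 3 σ bonds, plus one π bond. Steric number 3, so sp2.
C7: 3 σ bonds, plus one π bond; 3 regions of electron density → sp2.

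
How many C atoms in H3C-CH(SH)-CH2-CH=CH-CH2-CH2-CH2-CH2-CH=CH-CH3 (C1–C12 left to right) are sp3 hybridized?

8

C1: sp3 ✓
C2: sp3 ✓
C3: sp3 ✓
C4: sp2
C5: sp2
C6: sp3 ✓
C7: sp3 ✓
C8: sp3 ✓
C9: sp3 ✓
C10: sp2
C11: sp2
C12: sp3 ✓
C1, C2, C3, C6, C7, C8, C9, C12 → 8 sp3 carbons.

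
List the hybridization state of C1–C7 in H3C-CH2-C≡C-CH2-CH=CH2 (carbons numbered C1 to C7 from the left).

C1 sp3, C2 sp3, C3 sp, C4 sp, C5 sp3, C6 sp2, C7 sp2

C1 is sp3: 4 σ bonds, 4 electron-density regions.
C2 — 4 σ bonds. Steric number 4, so sp3.
C3 (2 σ bonds, plus two π bonds) has steric number 2: sp.
C4 — 2 σ bonds, plus two π bonds. Steric number 2, so sp.
C5 is sp3: 4 σ bonds, 4 electron-density regions.
C6 is sp2: 3 σ bonds, plus one π bond, 3 electron-density regions.
C7 carries 3 σ bonds, plus one π bond, giving a steric number of 3, so it is sp2.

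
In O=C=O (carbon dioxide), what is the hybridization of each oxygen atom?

sp²

One σ bond + two lone pairs = steric number 3 → sp2.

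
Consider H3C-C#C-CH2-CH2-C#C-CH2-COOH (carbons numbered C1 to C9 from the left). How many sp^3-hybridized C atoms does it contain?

4

C1: sp3 ✓
C2: sp
C3: sp
C4: sp3 ✓
C5: sp3 ✓
C6: sp
C7: sp
C8: sp3 ✓
C9: sp2
C1, C4, C5, C8 → 4 sp3 carbons.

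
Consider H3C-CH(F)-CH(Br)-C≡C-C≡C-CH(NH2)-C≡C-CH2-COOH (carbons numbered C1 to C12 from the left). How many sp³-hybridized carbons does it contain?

5

C1: sp3 ✓
C2: sp3 ✓
C3: sp3 ✓
C4: sp
C5: sp
C6: sp
C7: sp
C8: sp3 ✓
C9: sp
C10: sp
C11: sp3 ✓
C12: sp2
C1, C2, C3, C8, C11 → 5 sp3 carbons.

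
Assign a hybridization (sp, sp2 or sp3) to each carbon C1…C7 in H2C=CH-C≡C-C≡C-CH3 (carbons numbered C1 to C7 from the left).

C1 has 3 σ bonds, plus one π bond: steric number 3 → sp2.
C2 — 3 σ bonds, plus one π bond. Steric number 3, so sp2.
C3: 2 σ bonds, plus two π bonds; 2 regions of electron density → sp.
C4: 2 σ bonds, plus two π bonds — 2 electron domains, sp.
C5 carries 2 σ bonds, plus two π bonds, giving a steric number of 2, so it is sp.
C6 is sp: 2 σ bonds, plus two π bonds, 2 electron-density regions.
C7 carries 4 σ bonds, giving a steric number of 4, so it is sp3.

C1 sp2, C2 sp2, C3 sp, C4 sp, C5 sp, C6 sp, C7 sp3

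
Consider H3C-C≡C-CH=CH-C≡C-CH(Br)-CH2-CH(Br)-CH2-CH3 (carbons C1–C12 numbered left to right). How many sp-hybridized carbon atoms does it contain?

C1: sp3
C2: sp ✓
C3: sp ✓
C4: sp2
C5: sp2
C6: sp ✓
C7: sp ✓
C8: sp3
C9: sp3
C10: sp3
C11: sp3
C12: sp3
C2, C3, C6, C7 → 4 sp carbons.

4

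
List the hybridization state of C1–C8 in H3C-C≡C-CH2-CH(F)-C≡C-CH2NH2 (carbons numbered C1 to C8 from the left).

C1 sp3, C2 sp, C3 sp, C4 sp3, C5 sp3, C6 sp, C7 sp, C8 sp3

C1: 4 σ bonds — 4 electron domains, sp3.
C2 (2 σ bonds, plus two π bonds) has steric number 2: sp.
C3 is sp: 2 σ bonds, plus two π bonds, 2 electron-density regions.
C4 carries 4 σ bonds, giving a steric number of 4, so it is sp3.
C5 carries 4 σ bonds, giving a steric number of 4, so it is sp3.
C6 carries 2 σ bonds, plus two π bonds, giving a steric number of 2, so it is sp.
C7: 2 σ bonds, plus two π bonds — 2 electron domains, sp.
C8 is sp3: 4 σ bonds, 4 electron-density regions.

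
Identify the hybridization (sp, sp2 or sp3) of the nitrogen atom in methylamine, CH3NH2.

sp^3

Three σ bonds + one lone pair = steric number 4 → sp3.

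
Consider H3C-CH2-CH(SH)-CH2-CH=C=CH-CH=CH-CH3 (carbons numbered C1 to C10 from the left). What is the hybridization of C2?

sp^3

C2 is sp3: 4 σ bonds, 4 electron-density regions.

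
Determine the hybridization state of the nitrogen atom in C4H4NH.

N has three σ bonds; its lone pair occupies the p orbital and is part of the aromatic π system, so N is sp2 (not the sp3 a naive steric count of 4 would give).

sp²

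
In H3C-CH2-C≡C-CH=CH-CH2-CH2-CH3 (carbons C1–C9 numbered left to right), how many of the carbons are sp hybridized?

C1: sp3
C2: sp3
C3: sp ✓
C4: sp ✓
C5: sp2
C6: sp2
C7: sp3
C8: sp3
C9: sp3
C3, C4 → 2 sp carbons.

2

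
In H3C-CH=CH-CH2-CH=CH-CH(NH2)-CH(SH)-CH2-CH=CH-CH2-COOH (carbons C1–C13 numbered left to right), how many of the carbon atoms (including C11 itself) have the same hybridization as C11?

7

C11 is sp2 (one π bond).
C1: sp3
C2: sp2 ✓
C3: sp2 ✓
C4: sp3
C5: sp2 ✓
C6: sp2 ✓
C7: sp3
C8: sp3
C9: sp3
C10: sp2 ✓
C11: sp2 ✓
C12: sp3
C13: sp2 ✓
7 carbons are sp2.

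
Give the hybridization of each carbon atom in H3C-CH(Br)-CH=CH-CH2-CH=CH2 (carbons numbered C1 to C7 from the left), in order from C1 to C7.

C1 sp3, C2 sp3, C3 sp2, C4 sp2, C5 sp3, C6 sp2, C7 sp2

C1 has 4 σ bonds: steric number 4 → sp3.
C2 (4 σ bonds) has steric number 4: sp3.
C3: 3 σ bonds, plus one π bond — 3 electron domains, sp2.
C4 (3 σ bonds, plus one π bond) has steric number 3: sp2.
C5: 4 σ bonds — 4 electron domains, sp3.
C6 carries 3 σ bonds, plus one π bond, giving a steric number of 3, so it is sp2.
C7 is sp2: 3 σ bonds, plus one π bond, 3 electron-density regions.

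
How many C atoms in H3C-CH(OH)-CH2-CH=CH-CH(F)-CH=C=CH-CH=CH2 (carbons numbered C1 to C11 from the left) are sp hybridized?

C1: sp3
C2: sp3
C3: sp3
C4: sp2
C5: sp2
C6: sp3
C7: sp2
C8: sp ✓
C9: sp2
C10: sp2
C11: sp2
C8 → 1 sp carbon.

1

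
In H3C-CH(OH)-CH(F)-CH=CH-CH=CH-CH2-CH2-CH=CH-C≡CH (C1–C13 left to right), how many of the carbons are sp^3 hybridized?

C1: sp3 ✓
C2: sp3 ✓
C3: sp3 ✓
C4: sp2
C5: sp2
C6: sp2
C7: sp2
C8: sp3 ✓
C9: sp3 ✓
C10: sp2
C11: sp2
C12: sp
C13: sp
C1, C2, C3, C8, C9 → 5 sp3 carbons.

5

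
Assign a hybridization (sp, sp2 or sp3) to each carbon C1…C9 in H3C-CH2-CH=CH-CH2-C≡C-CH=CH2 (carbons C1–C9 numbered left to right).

C1 sp3, C2 sp3, C3 sp2, C4 sp2, C5 sp3, C6 sp, C7 sp, C8 sp2, C9 sp2

C1 has 4 σ bonds: steric number 4 → sp3.
C2 (4 σ bonds) has steric number 4: sp3.
C3 carries 3 σ bonds, plus one π bond, giving a steric number of 3, so it is sp2.
C4: 3 σ bonds, plus one π bond; 3 regions of electron density → sp2.
C5 is sp3: 4 σ bonds, 4 electron-density regions.
C6: 2 σ bonds, plus two π bonds; 2 regions of electron density → sp.
C7 has 2 σ bonds, plus two π bonds: steric number 2 → sp.
C8 has 3 σ bonds, plus one π bond: steric number 3 → sp2.
C9: 3 σ bonds, plus one π bond; 3 regions of electron density → sp2.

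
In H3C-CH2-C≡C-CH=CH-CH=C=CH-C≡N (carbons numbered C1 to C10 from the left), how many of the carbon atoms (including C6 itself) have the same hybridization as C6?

C6 is sp2 (one π bond).
C1: sp3
C2: sp3
C3: sp
C4: sp
C5: sp2 ✓
C6: sp2 ✓
C7: sp2 ✓
C8: sp
C9: sp2 ✓
C10: sp
4 carbons are sp2.

4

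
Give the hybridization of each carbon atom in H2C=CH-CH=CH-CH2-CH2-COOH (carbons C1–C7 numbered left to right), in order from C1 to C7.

C1 sp2, C2 sp2, C3 sp2, C4 sp2, C5 sp3, C6 sp3, C7 sp2

C1: 3 σ bonds, plus one π bond — 3 electron domains, sp2.
C2 carries 3 σ bonds, plus one π bond, giving a steric number of 3, so it is sp2.
C3 is sp2: 3 σ bonds, plus one π bond, 3 electron-density regions.
C4 carries 3 σ bonds, plus one π bond, giving a steric number of 3, so it is sp2.
C5 (4 σ bonds) has steric number 4: sp3.
C6: 4 σ bonds — 4 electron domains, sp3.
C7 carries 3 σ bonds, plus one π bond, giving a steric number of 3, so it is sp2.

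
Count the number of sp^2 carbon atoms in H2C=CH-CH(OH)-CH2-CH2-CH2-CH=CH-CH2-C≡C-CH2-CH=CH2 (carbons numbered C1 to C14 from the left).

C1: sp2 ✓
C2: sp2 ✓
C3: sp3
C4: sp3
C5: sp3
C6: sp3
C7: sp2 ✓
C8: sp2 ✓
C9: sp3
C10: sp
C11: sp
C12: sp3
C13: sp2 ✓
C14: sp2 ✓
C1, C2, C7, C8, C13, C14 → 6 sp2 carbons.

6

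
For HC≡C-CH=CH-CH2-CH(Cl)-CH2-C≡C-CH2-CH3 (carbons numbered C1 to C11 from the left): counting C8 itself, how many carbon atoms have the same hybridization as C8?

C8 is sp (two π bonds).
C1: sp ✓
C2: sp ✓
C3: sp2
C4: sp2
C5: sp3
C6: sp3
C7: sp3
C8: sp ✓
C9: sp ✓
C10: sp3
C11: sp3
4 carbons are sp.

4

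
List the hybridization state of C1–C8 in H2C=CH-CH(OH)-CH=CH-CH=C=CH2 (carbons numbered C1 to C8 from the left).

C1 sp2, C2 sp2, C3 sp3, C4 sp2, C5 sp2, C6 sp2, C7 sp, C8 sp2

C1 is sp2: 3 σ bonds, plus one π bond, 3 electron-density regions.
C2 carries 3 σ bonds, plus one π bond, giving a steric number of 3, so it is sp2.
C3: 4 σ bonds; 4 regions of electron density → sp3.
C4 — 3 σ bonds, plus one π bond. Steric number 3, so sp2.
C5: 3 σ bonds, plus one π bond; 3 regions of electron density → sp2.
C6 (3 σ bonds, plus one π bond) has steric number 3: sp2.
C7 is sp: 2 σ bonds, plus two π bonds, 2 electron-density regions.
C8: 3 σ bonds, plus one π bond; 3 regions of electron density → sp2.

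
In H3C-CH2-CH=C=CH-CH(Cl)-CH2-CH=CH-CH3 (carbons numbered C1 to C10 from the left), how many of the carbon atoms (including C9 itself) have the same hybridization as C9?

4

C9 is sp2 (one π bond).
C1: sp3
C2: sp3
C3: sp2 ✓
C4: sp
C5: sp2 ✓
C6: sp3
C7: sp3
C8: sp2 ✓
C9: sp2 ✓
C10: sp3
4 carbons are sp2.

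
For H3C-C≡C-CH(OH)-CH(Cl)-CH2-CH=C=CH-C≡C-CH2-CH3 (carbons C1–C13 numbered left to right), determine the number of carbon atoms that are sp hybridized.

5

C1: sp3
C2: sp ✓
C3: sp ✓
C4: sp3
C5: sp3
C6: sp3
C7: sp2
C8: sp ✓
C9: sp2
C10: sp ✓
C11: sp ✓
C12: sp3
C13: sp3
C2, C3, C8, C10, C11 → 5 sp carbons.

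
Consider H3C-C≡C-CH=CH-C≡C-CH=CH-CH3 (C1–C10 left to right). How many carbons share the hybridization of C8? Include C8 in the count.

4

C8 is sp2 (one π bond).
C1: sp3
C2: sp
C3: sp
C4: sp2 ✓
C5: sp2 ✓
C6: sp
C7: sp
C8: sp2 ✓
C9: sp2 ✓
C10: sp3
4 carbons are sp2.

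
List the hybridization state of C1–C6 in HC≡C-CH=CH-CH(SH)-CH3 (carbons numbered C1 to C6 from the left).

C1 sp, C2 sp, C3 sp2, C4 sp2, C5 sp3, C6 sp3

C1 (2 σ bonds, plus two π bonds) has steric number 2: sp.
C2 — 2 σ bonds, plus two π bonds. Steric number 2, so sp.
C3: 3 σ bonds, plus one π bond; 3 regions of electron density → sp2.
C4 is sp2: 3 σ bonds, plus one π bond, 3 electron-density regions.
C5: 4 σ bonds; 4 regions of electron density → sp3.
C6 (4 σ bonds) has steric number 4: sp3.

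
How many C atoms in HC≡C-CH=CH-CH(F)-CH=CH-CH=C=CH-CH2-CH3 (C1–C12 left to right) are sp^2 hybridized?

6

C1: sp
C2: sp
C3: sp2 ✓
C4: sp2 ✓
C5: sp3
C6: sp2 ✓
C7: sp2 ✓
C8: sp2 ✓
C9: sp
C10: sp2 ✓
C11: sp3
C12: sp3
C3, C4, C6, C7, C8, C10 → 6 sp2 carbons.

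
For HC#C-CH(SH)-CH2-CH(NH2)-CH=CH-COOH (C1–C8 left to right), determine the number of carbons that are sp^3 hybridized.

C1: sp
C2: sp
C3: sp3 ✓
C4: sp3 ✓
C5: sp3 ✓
C6: sp2
C7: sp2
C8: sp2
C3, C4, C5 → 3 sp3 carbons.

3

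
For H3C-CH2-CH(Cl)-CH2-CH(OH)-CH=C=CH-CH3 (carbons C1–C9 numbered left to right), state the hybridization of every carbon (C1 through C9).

C1 sp3, C2 sp3, C3 sp3, C4 sp3, C5 sp3, C6 sp2, C7 sp, C8 sp2, C9 sp3

C1 is sp3: 4 σ bonds, 4 electron-density regions.
C2 has 4 σ bonds: steric number 4 → sp3.
C3 is sp3: 4 σ bonds, 4 electron-density regions.
C4 is sp3: 4 σ bonds, 4 electron-density regions.
C5: 4 σ bonds — 4 electron domains, sp3.
C6 — 3 σ bonds, plus one π bond. Steric number 3, so sp2.
C7: 2 σ bonds, plus two π bonds — 2 electron domains, sp.
C8: 3 σ bonds, plus one π bond — 3 electron domains, sp2.
C9 — 4 σ bonds. Steric number 4, so sp3.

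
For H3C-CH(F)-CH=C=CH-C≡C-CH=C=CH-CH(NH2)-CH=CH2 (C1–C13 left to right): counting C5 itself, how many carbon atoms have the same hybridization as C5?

6

C5 is sp2 (one π bond).
C1: sp3
C2: sp3
C3: sp2 ✓
C4: sp
C5: sp2 ✓
C6: sp
C7: sp
C8: sp2 ✓
C9: sp
C10: sp2 ✓
C11: sp3
C12: sp2 ✓
C13: sp2 ✓
6 carbons are sp2.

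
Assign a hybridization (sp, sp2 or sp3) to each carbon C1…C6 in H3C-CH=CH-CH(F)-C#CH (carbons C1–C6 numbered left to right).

C1 sp3, C2 sp2, C3 sp2, C4 sp3, C5 sp, C6 sp

C1 — 4 σ bonds. Steric number 4, so sp3.
C2: 3 σ bonds, plus one π bond — 3 electron domains, sp2.
C3: 3 σ bonds, plus one π bond; 3 regions of electron density → sp2.
C4 — 4 σ bonds. Steric number 4, so sp3.
C5 is sp: 2 σ bonds, plus two π bonds, 2 electron-density regions.
C6 (2 σ bonds, plus two π bonds) has steric number 2: sp.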